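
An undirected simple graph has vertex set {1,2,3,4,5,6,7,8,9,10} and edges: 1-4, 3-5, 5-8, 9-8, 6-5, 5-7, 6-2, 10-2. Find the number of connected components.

Component: {1, 4}
Component: {2, 3, 5, 6, 7, 8, 9, 10}

2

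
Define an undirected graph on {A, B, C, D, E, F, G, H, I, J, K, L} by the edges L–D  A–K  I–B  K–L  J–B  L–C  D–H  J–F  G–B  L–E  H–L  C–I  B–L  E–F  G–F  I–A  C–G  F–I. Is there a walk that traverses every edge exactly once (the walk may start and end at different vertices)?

Yes

Degrees: A:2, B:4, C:3, D:2, E:2, F:4, G:3, H:2, I:4, J:2, K:2, L:6
Odd-degree vertices: C, G (2 total).
With 2 odd-degree vertices and all edges in one connected piece, an Eulerian trail exists (from C to G).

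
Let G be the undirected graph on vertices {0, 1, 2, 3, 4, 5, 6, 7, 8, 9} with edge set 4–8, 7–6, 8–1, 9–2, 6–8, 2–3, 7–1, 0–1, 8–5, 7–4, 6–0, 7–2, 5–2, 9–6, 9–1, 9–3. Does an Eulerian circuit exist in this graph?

Yes

Degrees: 0:2, 1:4, 2:4, 3:2, 4:2, 5:2, 6:4, 7:4, 8:4, 9:4
Every vertex has even degree and the edges form a single connected piece, so an Eulerian circuit exists.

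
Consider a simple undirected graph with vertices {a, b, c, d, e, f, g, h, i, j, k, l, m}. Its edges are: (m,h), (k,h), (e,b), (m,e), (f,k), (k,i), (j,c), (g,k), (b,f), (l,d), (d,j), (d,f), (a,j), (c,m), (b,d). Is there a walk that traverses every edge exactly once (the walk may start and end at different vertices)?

Degrees: a:1, b:3, c:2, d:4, e:2, f:3, g:1, h:2, i:1, j:3, k:4, l:1, m:3
Odd-degree vertices: a, b, f, g, i, j, l, m (8 total).
An Eulerian trail requires 0 or 2 odd-degree vertices; here there are 8.

No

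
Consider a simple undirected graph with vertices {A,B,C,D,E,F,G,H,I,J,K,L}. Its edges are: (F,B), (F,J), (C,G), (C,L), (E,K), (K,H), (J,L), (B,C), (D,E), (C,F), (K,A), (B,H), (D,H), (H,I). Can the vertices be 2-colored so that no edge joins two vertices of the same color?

No

C-B-F-C is an odd cycle (length 3), and a bipartite graph can contain only even cycles.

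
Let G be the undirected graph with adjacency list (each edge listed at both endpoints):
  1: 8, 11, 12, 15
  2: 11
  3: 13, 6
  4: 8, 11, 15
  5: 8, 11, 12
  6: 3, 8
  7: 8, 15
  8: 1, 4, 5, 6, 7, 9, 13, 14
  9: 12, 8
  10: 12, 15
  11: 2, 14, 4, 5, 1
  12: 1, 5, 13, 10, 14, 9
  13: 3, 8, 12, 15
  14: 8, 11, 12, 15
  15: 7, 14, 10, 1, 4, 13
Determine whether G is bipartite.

A valid 2-coloring puts {3, 8, 11, 12, 15} on one side and {1, 2, 4, 5, 6, 7, 9, 10, 13, 14} on the other; every edge crosses between the two sides.

Yes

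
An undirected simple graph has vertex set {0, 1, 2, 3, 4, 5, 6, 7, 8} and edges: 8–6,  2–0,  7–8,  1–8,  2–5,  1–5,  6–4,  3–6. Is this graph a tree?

|V| = 9, |E| = 8.
Connected and |E| = |V| - 1, which characterizes a tree.

Yes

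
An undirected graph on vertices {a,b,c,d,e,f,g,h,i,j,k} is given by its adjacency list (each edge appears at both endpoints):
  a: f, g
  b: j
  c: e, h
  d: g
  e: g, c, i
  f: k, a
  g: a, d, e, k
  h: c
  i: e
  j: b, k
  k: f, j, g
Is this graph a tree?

No

The graph has 11 vertices and 11 edges.
Connected but with 11 > 10 edges, so it has a cycle and is not a tree.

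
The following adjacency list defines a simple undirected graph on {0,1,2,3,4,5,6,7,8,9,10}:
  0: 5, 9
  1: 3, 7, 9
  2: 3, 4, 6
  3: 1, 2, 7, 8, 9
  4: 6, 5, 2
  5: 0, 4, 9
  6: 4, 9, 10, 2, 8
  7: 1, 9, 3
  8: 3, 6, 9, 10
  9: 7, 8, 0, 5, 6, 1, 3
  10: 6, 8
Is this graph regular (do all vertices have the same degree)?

No

Degrees: 0:2, 1:3, 2:3, 3:5, 4:3, 5:3, 6:5, 7:3, 8:4, 9:7, 10:2
Degrees are not all equal (e.g. deg(0)=2 but deg(9)=7); not regular.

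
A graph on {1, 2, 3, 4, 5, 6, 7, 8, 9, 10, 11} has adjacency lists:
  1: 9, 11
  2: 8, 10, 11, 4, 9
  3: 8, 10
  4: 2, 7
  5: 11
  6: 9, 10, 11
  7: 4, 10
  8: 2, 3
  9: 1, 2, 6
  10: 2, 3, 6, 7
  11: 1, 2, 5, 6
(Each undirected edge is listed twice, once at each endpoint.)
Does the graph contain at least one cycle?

Yes

The graph has 11 vertices, 15 edges, and 1 connected component.
One cycle is 1-9-2-11-1.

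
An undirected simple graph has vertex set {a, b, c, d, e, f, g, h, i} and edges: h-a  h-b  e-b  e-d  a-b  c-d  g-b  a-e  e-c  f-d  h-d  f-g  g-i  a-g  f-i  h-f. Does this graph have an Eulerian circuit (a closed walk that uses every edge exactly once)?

Yes

Degrees: a:4, b:4, c:2, d:4, e:4, f:4, g:4, h:4, i:2
All degrees are even and the non-isolated vertices are connected — an Eulerian circuit exists.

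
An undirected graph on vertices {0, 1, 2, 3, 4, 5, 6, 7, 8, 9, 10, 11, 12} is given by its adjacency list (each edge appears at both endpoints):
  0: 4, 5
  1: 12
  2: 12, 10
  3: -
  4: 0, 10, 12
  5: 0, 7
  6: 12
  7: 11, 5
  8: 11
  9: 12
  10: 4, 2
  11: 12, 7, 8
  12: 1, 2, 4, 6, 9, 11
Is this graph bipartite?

Yes

Color {1, 2, 3, 4, 5, 6, 9, 11} black and {0, 7, 8, 10, 12} white. No edge joins two same-colored vertices, so the graph is bipartite.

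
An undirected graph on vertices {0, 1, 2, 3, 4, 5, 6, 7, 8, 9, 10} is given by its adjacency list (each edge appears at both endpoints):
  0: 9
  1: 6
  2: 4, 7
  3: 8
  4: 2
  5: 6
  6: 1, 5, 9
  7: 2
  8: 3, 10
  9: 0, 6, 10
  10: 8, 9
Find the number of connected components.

Component: {2, 4, 7}
Component: {0, 1, 3, 5, 6, 8, 9, 10}

2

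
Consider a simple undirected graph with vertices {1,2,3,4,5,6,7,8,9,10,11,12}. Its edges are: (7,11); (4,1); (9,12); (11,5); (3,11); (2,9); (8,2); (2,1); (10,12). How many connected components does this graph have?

Component: {6}
Component: {3, 5, 7, 11}
Component: {1, 2, 4, 8, 9, 10, 12}

3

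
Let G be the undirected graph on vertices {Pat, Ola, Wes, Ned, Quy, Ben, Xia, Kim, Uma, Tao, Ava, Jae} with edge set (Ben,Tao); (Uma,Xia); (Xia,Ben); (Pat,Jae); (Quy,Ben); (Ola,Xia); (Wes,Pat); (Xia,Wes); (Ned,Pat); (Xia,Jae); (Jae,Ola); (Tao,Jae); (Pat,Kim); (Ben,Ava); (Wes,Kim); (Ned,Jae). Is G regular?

No

Degrees: Pat:4, Ola:2, Wes:3, Ned:2, Quy:1, Ben:4, Xia:5, Kim:2, Uma:1, Tao:2, Ava:1, Jae:5
Vertex Quy has degree 1 while Xia has degree 5, so the graph is not regular.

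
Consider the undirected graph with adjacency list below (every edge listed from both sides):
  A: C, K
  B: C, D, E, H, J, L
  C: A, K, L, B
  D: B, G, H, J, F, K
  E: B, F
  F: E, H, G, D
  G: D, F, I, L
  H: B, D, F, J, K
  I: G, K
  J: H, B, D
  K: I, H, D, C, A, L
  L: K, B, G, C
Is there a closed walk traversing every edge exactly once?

No

Degrees: A:2, B:6, C:4, D:6, E:2, F:4, G:4, H:5, I:2, J:3, K:6, L:4
H, J have odd degree; an Eulerian circuit needs every degree to be even, so none exists.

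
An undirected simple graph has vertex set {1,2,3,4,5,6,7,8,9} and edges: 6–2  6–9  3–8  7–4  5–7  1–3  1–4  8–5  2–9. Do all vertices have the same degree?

Degrees: 1:2, 2:2, 3:2, 4:2, 5:2, 6:2, 7:2, 8:2, 9:2
Every vertex has degree 2, so the graph is 2-regular.

Yes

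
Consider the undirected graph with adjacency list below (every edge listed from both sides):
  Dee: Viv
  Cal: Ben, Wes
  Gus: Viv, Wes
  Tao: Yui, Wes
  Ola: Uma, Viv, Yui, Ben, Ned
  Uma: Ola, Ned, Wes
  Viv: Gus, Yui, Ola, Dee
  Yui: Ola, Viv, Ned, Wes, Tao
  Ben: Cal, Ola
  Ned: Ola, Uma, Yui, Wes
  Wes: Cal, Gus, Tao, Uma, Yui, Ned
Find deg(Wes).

Neighbors of Wes: Cal, Gus, Tao, Uma, Yui, Ned.

6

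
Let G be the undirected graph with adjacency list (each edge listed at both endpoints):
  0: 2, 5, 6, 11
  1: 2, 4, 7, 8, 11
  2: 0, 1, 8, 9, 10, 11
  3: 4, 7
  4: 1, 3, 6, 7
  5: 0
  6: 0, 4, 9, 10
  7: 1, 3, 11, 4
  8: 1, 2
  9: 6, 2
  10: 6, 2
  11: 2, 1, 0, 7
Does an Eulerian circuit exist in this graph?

No

Degrees: 0:4, 1:5, 2:6, 3:2, 4:4, 5:1, 6:4, 7:4, 8:2, 9:2, 10:2, 11:4
Vertices with odd degree: 1, 5. An Eulerian circuit requires all degrees even.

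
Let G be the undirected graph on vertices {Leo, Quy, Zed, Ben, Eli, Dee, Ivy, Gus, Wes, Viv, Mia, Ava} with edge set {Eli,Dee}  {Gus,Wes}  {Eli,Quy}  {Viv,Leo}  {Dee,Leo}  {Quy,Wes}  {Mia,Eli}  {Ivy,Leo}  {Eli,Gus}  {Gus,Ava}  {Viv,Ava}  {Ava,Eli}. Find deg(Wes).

2

Neighbors of Wes: Quy, Gus.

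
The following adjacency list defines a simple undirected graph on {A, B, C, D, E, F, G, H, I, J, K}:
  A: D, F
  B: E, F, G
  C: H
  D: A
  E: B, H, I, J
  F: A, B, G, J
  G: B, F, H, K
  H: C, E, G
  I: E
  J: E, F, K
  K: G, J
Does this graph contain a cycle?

Yes

|V| = 11, |E| = 14, number of components = 1.
One cycle is F-G-K-J-E-B-F.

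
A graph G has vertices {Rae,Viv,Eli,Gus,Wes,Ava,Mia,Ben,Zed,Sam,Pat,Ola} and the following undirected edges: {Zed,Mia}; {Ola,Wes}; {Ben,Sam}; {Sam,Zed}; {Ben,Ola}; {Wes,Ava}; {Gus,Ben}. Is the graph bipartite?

Yes

Partition the vertices as {Rae, Viv, Eli, Wes, Ben, Zed, Pat} vs {Gus, Ava, Mia, Sam, Ola}. Each listed edge has one endpoint in each part, so the graph is bipartite.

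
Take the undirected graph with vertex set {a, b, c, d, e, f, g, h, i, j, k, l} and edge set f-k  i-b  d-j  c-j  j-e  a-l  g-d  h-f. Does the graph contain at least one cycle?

The graph has 12 vertices, 8 edges, and 4 connected components.
A forest on 12 vertices with 4 components has exactly 8 edges, which matches — so no cycle.

No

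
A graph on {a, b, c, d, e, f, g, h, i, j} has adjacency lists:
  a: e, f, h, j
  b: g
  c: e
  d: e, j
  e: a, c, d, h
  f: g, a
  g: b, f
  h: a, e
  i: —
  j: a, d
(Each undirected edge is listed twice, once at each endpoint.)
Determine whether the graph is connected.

Component: {i}
Component: {a, b, c, d, e, f, g, h, j}
No edge joins these 2 groups, so the graph is disconnected.

No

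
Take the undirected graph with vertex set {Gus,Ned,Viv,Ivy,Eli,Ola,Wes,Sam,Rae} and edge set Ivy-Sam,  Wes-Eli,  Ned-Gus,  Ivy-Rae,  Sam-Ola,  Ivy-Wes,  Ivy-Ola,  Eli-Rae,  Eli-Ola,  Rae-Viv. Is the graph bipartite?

No

The cycle Ivy-Sam-Ola-Ivy has length 3, which is odd, so the graph is not bipartite.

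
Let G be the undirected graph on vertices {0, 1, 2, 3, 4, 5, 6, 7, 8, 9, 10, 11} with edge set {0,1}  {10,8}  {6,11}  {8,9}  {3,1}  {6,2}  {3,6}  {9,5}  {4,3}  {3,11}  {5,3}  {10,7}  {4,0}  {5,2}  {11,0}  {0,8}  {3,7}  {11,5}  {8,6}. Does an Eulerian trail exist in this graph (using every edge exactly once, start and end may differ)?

Degrees: 0:4, 1:2, 2:2, 3:6, 4:2, 5:4, 6:4, 7:2, 8:4, 9:2, 10:2, 11:4
Odd-degree vertices: none (0 total).
With 0 odd-degree vertices and all edges in one connected piece, an Eulerian trail exists.

Yes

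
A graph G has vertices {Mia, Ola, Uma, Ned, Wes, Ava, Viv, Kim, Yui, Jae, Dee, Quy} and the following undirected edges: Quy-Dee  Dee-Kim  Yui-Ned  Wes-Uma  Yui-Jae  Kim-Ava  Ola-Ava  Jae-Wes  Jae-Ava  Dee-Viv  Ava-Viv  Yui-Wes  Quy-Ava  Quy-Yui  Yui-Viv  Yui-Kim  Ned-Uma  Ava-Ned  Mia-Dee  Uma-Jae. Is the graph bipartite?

No

The cycle Jae-Wes-Yui-Jae has length 3, which is odd, so the graph is not bipartite.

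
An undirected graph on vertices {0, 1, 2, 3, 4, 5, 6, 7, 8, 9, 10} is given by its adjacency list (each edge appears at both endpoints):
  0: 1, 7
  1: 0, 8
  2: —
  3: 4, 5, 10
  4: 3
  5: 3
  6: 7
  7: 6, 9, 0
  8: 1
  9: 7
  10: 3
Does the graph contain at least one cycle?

The graph has 11 vertices, 8 edges, and 3 connected components.
A forest on 11 vertices with 3 components has exactly 8 edges, which matches — so no cycle.

No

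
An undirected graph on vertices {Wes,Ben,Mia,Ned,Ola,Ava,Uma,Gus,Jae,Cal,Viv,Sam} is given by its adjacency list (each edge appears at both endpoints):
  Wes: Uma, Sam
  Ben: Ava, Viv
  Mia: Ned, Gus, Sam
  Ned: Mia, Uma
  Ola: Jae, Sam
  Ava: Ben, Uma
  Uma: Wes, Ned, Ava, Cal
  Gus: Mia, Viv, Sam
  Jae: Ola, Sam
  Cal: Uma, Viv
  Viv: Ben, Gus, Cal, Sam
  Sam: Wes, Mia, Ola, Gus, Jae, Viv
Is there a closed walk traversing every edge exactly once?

Degrees: Wes:2, Ben:2, Mia:3, Ned:2, Ola:2, Ava:2, Uma:4, Gus:3, Jae:2, Cal:2, Viv:4, Sam:6
Mia, Gus have odd degree; an Eulerian circuit needs every degree to be even, so none exists.

No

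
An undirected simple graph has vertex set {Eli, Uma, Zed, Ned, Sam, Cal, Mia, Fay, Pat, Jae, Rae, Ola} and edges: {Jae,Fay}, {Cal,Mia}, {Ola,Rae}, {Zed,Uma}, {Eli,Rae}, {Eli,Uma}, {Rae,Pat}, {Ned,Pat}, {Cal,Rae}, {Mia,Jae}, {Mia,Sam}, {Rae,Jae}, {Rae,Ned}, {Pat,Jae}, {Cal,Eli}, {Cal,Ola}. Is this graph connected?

Yes

Starting from Eli and exploring outward reaches every vertex (Eli, Rae, Uma, Cal, Ned, Jae, Ola, Pat, Zed, Mia, Fay, Sam); the graph is connected.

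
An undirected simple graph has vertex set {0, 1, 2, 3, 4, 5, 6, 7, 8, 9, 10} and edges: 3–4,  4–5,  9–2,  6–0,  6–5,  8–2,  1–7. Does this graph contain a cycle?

No

|V| = 11, |E| = 7, number of components = 4.
A forest on 11 vertices with 4 components has exactly 7 edges, which matches — so no cycle.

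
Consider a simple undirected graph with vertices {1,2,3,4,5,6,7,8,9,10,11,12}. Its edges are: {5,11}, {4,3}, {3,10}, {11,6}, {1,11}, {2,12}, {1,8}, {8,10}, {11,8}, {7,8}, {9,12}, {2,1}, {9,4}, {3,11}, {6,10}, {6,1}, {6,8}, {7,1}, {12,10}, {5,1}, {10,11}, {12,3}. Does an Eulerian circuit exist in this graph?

Degrees: 1:6, 2:2, 3:4, 4:2, 5:2, 6:4, 7:2, 8:5, 9:2, 10:5, 11:6, 12:4
Vertices with odd degree: 8, 10. An Eulerian circuit requires all degrees even.

No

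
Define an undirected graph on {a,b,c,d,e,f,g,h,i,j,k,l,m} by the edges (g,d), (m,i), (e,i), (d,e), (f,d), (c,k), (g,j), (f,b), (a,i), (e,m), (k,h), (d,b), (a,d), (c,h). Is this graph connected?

No

Component: {l}
Component: {c, h, k}
Component: {a, b, d, e, f, g, i, j, m}
There are 3 separate components, so the graph is not connected.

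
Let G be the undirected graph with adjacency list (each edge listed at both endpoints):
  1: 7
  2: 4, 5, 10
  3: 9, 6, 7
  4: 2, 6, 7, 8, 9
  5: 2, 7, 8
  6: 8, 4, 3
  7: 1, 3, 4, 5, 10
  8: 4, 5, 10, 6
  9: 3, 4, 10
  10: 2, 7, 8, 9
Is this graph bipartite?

The cycle 4-6-8-4 has length 3, which is odd, so the graph is not bipartite.

No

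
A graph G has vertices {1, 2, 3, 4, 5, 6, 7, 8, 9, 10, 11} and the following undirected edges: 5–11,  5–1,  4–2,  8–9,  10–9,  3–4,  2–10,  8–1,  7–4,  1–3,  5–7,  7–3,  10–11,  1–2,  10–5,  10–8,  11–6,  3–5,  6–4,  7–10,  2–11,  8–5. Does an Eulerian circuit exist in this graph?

Yes

Degrees: 1:4, 2:4, 3:4, 4:4, 5:6, 6:2, 7:4, 8:4, 9:2, 10:6, 11:4
All degrees are even and the non-isolated vertices are connected — an Eulerian circuit exists.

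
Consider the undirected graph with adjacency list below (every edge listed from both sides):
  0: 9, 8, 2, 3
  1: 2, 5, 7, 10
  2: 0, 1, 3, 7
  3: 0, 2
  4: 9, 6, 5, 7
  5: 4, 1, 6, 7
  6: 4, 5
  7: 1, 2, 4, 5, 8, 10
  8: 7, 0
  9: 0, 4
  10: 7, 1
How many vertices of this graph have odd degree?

Degrees: 0:4, 1:4, 2:4, 3:2, 4:4, 5:4, 6:2, 7:6, 8:2, 9:2, 10:2
Odd-degree vertices: none.

0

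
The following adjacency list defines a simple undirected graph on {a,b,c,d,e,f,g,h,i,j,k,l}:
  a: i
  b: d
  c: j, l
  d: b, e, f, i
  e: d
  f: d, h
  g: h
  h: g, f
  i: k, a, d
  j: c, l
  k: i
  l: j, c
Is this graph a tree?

The graph has 12 vertices and 11 edges.
It splits into 2 components, so it cannot be a tree.

No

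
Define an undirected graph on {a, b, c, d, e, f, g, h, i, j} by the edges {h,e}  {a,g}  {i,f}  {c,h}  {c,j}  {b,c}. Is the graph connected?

Component: {d}
Component: {a, g}
Component: {f, i}
Component: {b, c, e, h, j}
No edge joins these 4 groups, so the graph is disconnected.

No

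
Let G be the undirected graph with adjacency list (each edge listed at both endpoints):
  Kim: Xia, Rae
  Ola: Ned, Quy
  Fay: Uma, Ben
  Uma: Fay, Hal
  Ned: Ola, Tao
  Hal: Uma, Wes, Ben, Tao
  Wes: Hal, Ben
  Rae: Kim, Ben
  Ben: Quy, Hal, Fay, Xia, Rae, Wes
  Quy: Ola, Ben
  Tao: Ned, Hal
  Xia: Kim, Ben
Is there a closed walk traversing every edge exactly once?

Degrees: Kim:2, Ola:2, Fay:2, Uma:2, Ned:2, Hal:4, Wes:2, Rae:2, Ben:6, Quy:2, Tao:2, Xia:2
Every vertex has even degree and the edges form a single connected piece, so an Eulerian circuit exists.

Yes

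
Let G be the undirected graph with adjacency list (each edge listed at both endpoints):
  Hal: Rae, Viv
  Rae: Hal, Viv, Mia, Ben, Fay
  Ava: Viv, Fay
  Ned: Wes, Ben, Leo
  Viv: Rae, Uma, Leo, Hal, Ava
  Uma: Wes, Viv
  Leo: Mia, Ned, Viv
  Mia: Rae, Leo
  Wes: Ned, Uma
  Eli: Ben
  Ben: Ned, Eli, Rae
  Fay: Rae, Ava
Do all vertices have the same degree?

Degrees: Hal:2, Rae:5, Ava:2, Ned:3, Viv:5, Uma:2, Leo:3, Mia:2, Wes:2, Eli:1, Ben:3, Fay:2
Vertex Eli has degree 1 while Rae has degree 5, so the graph is not regular.

No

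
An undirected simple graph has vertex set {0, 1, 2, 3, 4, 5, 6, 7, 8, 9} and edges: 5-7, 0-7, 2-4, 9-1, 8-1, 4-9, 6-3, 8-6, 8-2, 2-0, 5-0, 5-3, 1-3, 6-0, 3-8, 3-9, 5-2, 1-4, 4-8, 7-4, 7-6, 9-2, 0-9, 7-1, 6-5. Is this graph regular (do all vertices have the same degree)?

Yes

Degrees: 0:5, 1:5, 2:5, 3:5, 4:5, 5:5, 6:5, 7:5, 8:5, 9:5
Every vertex has degree 5, so the graph is 5-regular.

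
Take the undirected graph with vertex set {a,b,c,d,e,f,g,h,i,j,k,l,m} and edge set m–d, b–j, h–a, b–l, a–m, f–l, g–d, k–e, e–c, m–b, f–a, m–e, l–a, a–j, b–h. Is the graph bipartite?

No

The cycle a-f-l-a has length 3, which is odd, so the graph is not bipartite.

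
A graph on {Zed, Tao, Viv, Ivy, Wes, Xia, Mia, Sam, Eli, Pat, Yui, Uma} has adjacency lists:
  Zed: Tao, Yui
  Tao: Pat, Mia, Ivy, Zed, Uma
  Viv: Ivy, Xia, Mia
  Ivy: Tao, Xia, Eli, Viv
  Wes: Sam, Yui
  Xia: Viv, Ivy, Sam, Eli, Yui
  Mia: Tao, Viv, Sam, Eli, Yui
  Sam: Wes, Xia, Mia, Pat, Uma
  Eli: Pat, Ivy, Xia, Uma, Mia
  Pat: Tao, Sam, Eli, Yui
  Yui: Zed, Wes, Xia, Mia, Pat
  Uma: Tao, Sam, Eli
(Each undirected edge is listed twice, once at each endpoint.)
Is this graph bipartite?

No

The cycle Eli-Ivy-Xia-Eli has length 3, which is odd, so the graph is not bipartite.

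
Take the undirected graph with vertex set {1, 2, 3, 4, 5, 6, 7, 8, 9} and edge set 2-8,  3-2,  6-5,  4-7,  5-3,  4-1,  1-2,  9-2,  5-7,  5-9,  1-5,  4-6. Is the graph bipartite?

Partition the vertices as {2, 4, 5} vs {1, 3, 6, 7, 8, 9}. Each listed edge has one endpoint in each part, so the graph is bipartite.

Yes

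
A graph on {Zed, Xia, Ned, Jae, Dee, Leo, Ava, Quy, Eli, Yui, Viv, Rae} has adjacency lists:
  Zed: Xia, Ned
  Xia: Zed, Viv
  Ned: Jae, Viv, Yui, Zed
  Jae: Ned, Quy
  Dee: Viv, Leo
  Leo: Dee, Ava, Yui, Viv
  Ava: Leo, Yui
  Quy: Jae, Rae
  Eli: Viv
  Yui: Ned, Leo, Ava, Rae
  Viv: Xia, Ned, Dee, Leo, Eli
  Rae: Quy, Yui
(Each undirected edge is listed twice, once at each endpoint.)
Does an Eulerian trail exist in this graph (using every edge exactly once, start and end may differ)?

Degrees: Zed:2, Xia:2, Ned:4, Jae:2, Dee:2, Leo:4, Ava:2, Quy:2, Eli:1, Yui:4, Viv:5, Rae:2
Odd-degree vertices: Eli, Viv (2 total).
With 2 odd-degree vertices and all edges in one connected piece, an Eulerian trail exists (from Eli to Viv).

Yes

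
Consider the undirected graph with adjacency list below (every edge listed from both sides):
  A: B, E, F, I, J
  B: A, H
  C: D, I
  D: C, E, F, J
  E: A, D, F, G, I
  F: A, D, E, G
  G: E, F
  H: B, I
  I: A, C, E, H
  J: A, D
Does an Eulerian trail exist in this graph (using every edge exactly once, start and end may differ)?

Yes

Degrees: A:5, B:2, C:2, D:4, E:5, F:4, G:2, H:2, I:4, J:2
Odd-degree vertices: A, E (2 total).
With 2 odd-degree vertices and all edges in one connected piece, an Eulerian trail exists (from A to E).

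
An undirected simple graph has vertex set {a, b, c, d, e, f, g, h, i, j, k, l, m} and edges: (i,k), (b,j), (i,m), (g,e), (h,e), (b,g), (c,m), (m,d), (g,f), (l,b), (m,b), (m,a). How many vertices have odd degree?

Degrees: a:1, b:4, c:1, d:1, e:2, f:1, g:3, h:1, i:2, j:1, k:1, l:1, m:5
Odd-degree vertices: a, c, d, f, g, h, j, k, l, m.

10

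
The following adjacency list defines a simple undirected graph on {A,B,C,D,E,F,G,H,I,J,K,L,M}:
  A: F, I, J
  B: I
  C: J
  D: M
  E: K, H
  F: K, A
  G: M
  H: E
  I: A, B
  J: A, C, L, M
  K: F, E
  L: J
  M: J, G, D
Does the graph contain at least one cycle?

|V| = 13, |E| = 12, number of components = 1.
Since 12 = 13 - 1, the graph is a forest and contains no cycle.

No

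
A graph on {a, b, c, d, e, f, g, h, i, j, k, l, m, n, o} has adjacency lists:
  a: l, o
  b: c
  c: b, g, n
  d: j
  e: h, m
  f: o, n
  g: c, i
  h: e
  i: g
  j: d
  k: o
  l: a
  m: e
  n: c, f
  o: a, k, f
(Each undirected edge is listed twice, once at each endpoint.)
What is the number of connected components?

Component: {d, j}
Component: {e, h, m}
Component: {a, b, c, f, g, i, k, l, n, o}

3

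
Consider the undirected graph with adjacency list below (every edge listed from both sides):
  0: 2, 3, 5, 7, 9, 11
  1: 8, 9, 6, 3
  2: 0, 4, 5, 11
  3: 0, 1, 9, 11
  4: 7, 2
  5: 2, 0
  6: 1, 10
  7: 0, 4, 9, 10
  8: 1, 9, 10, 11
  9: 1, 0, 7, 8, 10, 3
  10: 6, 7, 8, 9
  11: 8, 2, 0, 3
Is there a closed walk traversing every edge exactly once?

Degrees: 0:6, 1:4, 2:4, 3:4, 4:2, 5:2, 6:2, 7:4, 8:4, 9:6, 10:4, 11:4
Every vertex has even degree and the edges form a single connected piece, so an Eulerian circuit exists.

Yes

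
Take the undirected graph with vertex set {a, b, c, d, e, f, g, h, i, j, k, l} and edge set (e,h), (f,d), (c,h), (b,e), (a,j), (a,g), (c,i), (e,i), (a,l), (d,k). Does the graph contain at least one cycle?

Yes

The graph has 12 vertices, 10 edges, and 3 connected components.
Since 10 > 12 - 3, a cycle must exist; for instance e-h-c-i-e.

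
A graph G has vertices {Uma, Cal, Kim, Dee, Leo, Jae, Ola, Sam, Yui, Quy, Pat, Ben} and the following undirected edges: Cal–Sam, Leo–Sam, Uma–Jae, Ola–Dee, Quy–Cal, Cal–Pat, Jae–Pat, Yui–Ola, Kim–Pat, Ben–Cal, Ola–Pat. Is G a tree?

The graph has 12 vertices and 11 edges.
It is connected with exactly 11 edges, hence acyclic — it is a tree.

Yes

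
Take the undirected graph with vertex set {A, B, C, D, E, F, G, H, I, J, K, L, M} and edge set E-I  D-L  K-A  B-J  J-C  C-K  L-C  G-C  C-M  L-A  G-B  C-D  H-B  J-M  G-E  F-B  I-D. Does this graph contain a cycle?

Yes

The graph has 13 vertices, 17 edges, and 1 connected component.
One cycle is D-I-E-G-B-J-M-C-D.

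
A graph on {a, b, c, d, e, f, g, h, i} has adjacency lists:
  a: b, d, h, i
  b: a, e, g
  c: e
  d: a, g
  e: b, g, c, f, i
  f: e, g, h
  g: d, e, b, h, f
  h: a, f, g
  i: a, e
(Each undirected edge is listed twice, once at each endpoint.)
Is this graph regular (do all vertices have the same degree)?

Degrees: a:4, b:3, c:1, d:2, e:5, f:3, g:5, h:3, i:2
Vertex c has degree 1 while e has degree 5, so the graph is not regular.

No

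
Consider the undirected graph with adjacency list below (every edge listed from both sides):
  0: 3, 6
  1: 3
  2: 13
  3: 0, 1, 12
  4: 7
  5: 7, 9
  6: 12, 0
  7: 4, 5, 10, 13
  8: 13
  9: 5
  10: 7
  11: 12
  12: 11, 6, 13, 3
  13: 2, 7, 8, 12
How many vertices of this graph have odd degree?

8

Degrees: 0:2, 1:1, 2:1, 3:3, 4:1, 5:2, 6:2, 7:4, 8:1, 9:1, 10:1, 11:1, 12:4, 13:4
Odd-degree vertices: 1, 2, 3, 4, 8, 9, 10, 11.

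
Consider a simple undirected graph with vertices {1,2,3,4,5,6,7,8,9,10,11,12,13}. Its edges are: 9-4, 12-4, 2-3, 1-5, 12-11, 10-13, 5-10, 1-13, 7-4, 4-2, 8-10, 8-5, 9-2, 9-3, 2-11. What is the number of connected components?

Component: {6}
Component: {1, 5, 8, 10, 13}
Component: {2, 3, 4, 7, 9, 11, 12}

3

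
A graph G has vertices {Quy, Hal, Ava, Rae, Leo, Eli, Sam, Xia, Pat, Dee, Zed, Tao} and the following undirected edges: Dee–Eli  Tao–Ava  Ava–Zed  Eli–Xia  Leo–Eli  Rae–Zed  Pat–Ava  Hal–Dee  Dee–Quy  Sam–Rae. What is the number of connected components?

2

Component: {Quy, Hal, Leo, Eli, Xia, Dee}
Component: {Ava, Rae, Sam, Pat, Zed, Tao}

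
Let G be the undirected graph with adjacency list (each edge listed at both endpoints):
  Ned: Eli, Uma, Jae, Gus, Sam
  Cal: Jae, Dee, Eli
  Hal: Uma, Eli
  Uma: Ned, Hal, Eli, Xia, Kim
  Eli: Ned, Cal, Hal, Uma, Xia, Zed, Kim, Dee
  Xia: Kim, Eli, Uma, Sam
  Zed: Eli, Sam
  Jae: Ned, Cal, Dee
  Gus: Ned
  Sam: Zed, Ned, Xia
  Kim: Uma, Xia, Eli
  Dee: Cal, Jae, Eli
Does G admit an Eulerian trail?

Degrees: Ned:5, Cal:3, Hal:2, Uma:5, Eli:8, Xia:4, Zed:2, Jae:3, Gus:1, Sam:3, Kim:3, Dee:3
Odd-degree vertices: Ned, Cal, Uma, Jae, Gus, Sam, Kim, Dee (8 total).
An Eulerian trail requires 0 or 2 odd-degree vertices; here there are 8.

No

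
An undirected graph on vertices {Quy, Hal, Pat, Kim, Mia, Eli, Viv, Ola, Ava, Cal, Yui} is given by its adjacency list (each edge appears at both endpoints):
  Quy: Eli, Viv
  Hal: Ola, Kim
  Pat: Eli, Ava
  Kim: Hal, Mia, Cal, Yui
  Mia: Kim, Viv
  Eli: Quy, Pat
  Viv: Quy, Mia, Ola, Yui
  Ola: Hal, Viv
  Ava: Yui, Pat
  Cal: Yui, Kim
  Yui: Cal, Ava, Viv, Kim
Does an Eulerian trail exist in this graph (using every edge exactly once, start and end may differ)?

Yes

Degrees: Quy:2, Hal:2, Pat:2, Kim:4, Mia:2, Eli:2, Viv:4, Ola:2, Ava:2, Cal:2, Yui:4
Odd-degree vertices: none (0 total).
With 0 odd-degree vertices and all edges in one connected piece, an Eulerian trail exists.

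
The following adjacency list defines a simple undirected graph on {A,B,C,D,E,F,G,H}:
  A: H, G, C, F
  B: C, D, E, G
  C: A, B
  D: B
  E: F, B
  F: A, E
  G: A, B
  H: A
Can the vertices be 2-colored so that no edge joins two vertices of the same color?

The cycle F-E-B-C-A-F has length 5, which is odd, so the graph is not bipartite.

No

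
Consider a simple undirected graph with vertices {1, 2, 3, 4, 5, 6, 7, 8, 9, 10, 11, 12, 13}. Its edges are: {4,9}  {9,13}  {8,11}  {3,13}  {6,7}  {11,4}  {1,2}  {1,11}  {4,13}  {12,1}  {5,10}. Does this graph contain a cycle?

Yes

The graph has 13 vertices, 11 edges, and 3 connected components.
Since 11 > 13 - 3, a cycle must exist; for instance 4-13-9-4.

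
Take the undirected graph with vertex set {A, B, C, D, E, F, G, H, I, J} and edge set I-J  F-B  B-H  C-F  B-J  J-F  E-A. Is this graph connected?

No

Component: {D}
Component: {G}
Component: {A, E}
Component: {B, C, F, H, I, J}
No edge joins these 4 groups, so the graph is disconnected.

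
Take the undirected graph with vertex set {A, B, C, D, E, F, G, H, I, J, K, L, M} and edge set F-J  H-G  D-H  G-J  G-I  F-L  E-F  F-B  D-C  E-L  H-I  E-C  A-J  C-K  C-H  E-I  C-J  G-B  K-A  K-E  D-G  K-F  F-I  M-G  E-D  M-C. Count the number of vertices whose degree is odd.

0

Degrees: A:2, B:2, C:6, D:4, E:6, F:6, G:6, H:4, I:4, J:4, K:4, L:2, M:2
Odd-degree vertices: none.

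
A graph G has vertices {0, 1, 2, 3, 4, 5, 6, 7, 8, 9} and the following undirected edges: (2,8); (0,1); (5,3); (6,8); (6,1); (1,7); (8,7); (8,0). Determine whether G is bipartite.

Partition the vertices as {1, 4, 5, 8, 9} vs {0, 2, 3, 6, 7}. Each listed edge has one endpoint in each part, so the graph is bipartite.

Yes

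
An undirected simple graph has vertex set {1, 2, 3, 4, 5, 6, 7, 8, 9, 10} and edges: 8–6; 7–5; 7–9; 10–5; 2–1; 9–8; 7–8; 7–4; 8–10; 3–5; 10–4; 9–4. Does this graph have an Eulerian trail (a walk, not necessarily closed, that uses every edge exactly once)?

Degrees: 1:1, 2:1, 3:1, 4:3, 5:3, 6:1, 7:4, 8:4, 9:3, 10:3
Odd-degree vertices: 1, 2, 3, 4, 5, 6, 9, 10 (8 total).
An Eulerian trail requires 0 or 2 odd-degree vertices; here there are 8.

No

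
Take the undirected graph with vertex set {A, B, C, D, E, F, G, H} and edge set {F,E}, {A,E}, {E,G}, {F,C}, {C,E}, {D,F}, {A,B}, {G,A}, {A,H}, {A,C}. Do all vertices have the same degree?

No

Degrees: A:5, B:1, C:3, D:1, E:4, F:3, G:2, H:1
Degrees are not all equal (e.g. deg(B)=1 but deg(A)=5); not regular.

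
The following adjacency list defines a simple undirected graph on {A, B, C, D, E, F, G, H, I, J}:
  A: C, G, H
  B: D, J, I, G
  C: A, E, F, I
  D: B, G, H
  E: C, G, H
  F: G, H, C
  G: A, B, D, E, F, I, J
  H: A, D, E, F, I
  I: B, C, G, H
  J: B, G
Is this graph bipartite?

No

G-B-J-G is an odd cycle (length 3), and a bipartite graph can contain only even cycles.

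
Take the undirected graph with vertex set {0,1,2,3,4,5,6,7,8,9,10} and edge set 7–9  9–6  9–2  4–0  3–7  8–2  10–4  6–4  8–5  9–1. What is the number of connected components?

1

Component: {0, 1, 2, 3, 4, 5, 6, 7, 8, 9, 10}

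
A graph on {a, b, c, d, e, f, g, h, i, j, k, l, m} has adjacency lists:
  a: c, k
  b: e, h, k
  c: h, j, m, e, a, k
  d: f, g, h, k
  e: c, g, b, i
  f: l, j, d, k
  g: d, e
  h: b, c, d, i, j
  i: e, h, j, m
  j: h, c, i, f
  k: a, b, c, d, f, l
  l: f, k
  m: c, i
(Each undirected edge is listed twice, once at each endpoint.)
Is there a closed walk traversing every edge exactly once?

No

Degrees: a:2, b:3, c:6, d:4, e:4, f:4, g:2, h:5, i:4, j:4, k:6, l:2, m:2
Vertices with odd degree: b, h. An Eulerian circuit requires all degrees even.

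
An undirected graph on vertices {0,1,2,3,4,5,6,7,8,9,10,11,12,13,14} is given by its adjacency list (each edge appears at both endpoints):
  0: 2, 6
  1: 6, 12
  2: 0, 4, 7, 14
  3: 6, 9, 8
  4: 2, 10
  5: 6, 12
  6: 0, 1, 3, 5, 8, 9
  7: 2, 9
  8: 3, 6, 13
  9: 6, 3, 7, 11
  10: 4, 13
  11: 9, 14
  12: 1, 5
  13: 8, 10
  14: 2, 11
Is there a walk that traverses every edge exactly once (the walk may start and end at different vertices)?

Degrees: 0:2, 1:2, 2:4, 3:3, 4:2, 5:2, 6:6, 7:2, 8:3, 9:4, 10:2, 11:2, 12:2, 13:2, 14:2
Odd-degree vertices: 3, 8 (2 total).
With 2 odd-degree vertices and all edges in one connected piece, an Eulerian trail exists (from 3 to 8).

Yes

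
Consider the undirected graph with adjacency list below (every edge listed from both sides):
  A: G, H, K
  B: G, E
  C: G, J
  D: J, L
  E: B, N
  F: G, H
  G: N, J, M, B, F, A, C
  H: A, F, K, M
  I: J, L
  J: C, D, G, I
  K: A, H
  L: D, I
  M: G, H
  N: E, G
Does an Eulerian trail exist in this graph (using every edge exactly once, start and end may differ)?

Degrees: A:3, B:2, C:2, D:2, E:2, F:2, G:7, H:4, I:2, J:4, K:2, L:2, M:2, N:2
Odd-degree vertices: A, G (2 total).
With 2 odd-degree vertices and all edges in one connected piece, an Eulerian trail exists (from A to G).

Yes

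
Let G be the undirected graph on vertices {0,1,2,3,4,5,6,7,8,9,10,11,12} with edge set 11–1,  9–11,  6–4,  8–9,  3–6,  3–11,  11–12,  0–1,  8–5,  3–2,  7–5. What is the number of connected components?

2

Component: {10}
Component: {0, 1, 2, 3, 4, 5, 6, 7, 8, 9, 11, 12}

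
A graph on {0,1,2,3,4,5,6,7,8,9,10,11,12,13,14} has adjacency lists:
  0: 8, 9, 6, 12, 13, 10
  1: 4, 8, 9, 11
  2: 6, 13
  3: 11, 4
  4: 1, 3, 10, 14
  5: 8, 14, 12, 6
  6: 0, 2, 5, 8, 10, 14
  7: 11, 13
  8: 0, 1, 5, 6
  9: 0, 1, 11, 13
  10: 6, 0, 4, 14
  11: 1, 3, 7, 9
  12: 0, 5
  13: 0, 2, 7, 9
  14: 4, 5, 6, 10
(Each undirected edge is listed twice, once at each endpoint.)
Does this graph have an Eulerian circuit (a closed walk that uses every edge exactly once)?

Yes

Degrees: 0:6, 1:4, 2:2, 3:2, 4:4, 5:4, 6:6, 7:2, 8:4, 9:4, 10:4, 11:4, 12:2, 13:4, 14:4
All degrees are even and the non-isolated vertices are connected — an Eulerian circuit exists.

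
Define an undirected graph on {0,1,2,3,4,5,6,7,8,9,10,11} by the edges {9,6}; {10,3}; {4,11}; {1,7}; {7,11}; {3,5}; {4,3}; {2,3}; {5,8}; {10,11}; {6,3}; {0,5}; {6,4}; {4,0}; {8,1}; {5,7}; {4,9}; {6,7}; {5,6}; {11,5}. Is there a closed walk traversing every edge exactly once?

No

Degrees: 0:2, 1:2, 2:1, 3:5, 4:5, 5:6, 6:5, 7:4, 8:2, 9:2, 10:2, 11:4
Vertices with odd degree: 2, 3, 4, 6. An Eulerian circuit requires all degrees even.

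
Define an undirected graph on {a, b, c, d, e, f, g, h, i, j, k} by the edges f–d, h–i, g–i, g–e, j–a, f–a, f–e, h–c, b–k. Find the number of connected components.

Component: {b, k}
Component: {a, c, d, e, f, g, h, i, j}

2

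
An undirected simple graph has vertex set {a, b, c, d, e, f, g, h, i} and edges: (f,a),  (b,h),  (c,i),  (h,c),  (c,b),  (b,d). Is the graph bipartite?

b-h-c-b is an odd cycle (length 3), and a bipartite graph can contain only even cycles.

No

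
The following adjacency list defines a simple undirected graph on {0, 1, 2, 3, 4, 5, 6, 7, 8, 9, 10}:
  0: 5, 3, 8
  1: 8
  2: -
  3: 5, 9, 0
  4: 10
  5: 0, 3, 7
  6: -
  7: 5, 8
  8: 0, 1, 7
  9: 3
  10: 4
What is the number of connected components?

Component: {2}
Component: {6}
Component: {4, 10}
Component: {0, 1, 3, 5, 7, 8, 9}

4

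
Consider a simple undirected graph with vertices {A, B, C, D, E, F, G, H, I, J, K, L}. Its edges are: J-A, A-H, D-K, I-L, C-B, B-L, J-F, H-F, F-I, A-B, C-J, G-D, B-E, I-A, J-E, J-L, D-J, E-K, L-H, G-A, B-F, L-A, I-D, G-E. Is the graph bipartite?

The cycle B-A-L-B has length 3, which is odd, so the graph is not bipartite.

No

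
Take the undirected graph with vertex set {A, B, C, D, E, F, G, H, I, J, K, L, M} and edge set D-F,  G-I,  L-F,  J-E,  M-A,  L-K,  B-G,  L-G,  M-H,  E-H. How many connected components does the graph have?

Component: {C}
Component: {A, E, H, J, M}
Component: {B, D, F, G, I, K, L}

3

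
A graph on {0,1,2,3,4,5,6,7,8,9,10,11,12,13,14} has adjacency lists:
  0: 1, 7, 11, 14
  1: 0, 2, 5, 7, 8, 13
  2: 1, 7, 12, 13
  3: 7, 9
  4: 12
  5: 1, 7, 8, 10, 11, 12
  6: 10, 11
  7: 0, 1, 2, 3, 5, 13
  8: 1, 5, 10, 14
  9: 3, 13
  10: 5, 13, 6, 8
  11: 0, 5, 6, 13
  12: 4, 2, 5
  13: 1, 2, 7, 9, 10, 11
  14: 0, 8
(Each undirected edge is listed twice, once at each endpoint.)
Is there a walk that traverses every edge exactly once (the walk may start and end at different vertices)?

Degrees: 0:4, 1:6, 2:4, 3:2, 4:1, 5:6, 6:2, 7:6, 8:4, 9:2, 10:4, 11:4, 12:3, 13:6, 14:2
Odd-degree vertices: 4, 12 (2 total).
With 2 odd-degree vertices and all edges in one connected piece, an Eulerian trail exists (from 4 to 12).

Yes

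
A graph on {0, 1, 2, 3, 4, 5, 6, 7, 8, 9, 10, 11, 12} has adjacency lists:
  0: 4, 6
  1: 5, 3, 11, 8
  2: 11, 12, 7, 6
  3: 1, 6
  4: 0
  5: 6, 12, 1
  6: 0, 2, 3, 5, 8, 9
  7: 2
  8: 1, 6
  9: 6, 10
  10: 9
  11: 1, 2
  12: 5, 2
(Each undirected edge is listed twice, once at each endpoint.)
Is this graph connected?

Yes

A breadth-first search from 0 visits 0, 6, 4, 2, 9, 3, 5, 8, 11, 7, 12, 10, 1 — all 13 vertices — so the graph is connected.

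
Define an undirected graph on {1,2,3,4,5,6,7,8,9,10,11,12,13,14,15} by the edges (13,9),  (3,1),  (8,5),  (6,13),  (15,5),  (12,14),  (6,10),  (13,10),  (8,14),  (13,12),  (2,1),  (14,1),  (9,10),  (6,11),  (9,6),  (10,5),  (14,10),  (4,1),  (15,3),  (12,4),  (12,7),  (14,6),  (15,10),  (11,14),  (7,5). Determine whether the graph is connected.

Starting from 1 and exploring outward reaches every vertex (1, 14, 2, 3, 4, 11, 8, 12, 10, 6, 15, 5, 7, 13, 9); the graph is connected.

Yes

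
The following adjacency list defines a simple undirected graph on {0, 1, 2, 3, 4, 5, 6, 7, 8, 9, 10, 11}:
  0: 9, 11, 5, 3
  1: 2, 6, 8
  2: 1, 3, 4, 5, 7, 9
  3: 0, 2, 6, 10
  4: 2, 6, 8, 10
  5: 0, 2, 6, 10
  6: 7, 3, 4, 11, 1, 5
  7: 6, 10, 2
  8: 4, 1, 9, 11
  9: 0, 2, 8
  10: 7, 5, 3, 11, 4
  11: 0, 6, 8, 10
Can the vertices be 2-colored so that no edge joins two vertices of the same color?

Color {1, 3, 4, 5, 7, 9, 11} black and {0, 2, 6, 8, 10} white. No edge joins two same-colored vertices, so the graph is bipartite.

Yes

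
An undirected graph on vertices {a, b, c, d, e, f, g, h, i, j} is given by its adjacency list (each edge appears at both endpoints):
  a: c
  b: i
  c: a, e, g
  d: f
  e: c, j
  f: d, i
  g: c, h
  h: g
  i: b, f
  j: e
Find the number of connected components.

Component: {b, d, f, i}
Component: {a, c, e, g, h, j}

2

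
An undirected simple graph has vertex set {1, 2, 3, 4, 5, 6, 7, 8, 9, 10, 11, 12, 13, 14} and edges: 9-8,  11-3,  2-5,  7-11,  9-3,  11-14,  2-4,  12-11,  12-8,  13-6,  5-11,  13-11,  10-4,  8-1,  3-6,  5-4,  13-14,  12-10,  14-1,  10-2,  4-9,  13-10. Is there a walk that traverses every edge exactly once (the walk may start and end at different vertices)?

Degrees: 1:2, 2:3, 3:3, 4:4, 5:3, 6:2, 7:1, 8:3, 9:3, 10:4, 11:6, 12:3, 13:4, 14:3
Odd-degree vertices: 2, 3, 5, 7, 8, 9, 12, 14 (8 total).
An Eulerian trail requires 0 or 2 odd-degree vertices; here there are 8.

No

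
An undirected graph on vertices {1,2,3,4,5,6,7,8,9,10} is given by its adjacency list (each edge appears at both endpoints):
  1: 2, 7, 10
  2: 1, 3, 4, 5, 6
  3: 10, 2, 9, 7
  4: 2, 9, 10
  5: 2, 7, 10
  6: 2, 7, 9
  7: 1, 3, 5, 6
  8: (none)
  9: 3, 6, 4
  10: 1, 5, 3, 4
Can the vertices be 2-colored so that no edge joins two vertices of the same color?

Color {2, 7, 8, 9, 10} black and {1, 3, 4, 5, 6} white. No edge joins two same-colored vertices, so the graph is bipartite.

Yes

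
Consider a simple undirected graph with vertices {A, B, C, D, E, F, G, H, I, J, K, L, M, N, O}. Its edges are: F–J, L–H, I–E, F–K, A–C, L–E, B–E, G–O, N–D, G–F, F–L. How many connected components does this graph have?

Component: {M}
Component: {A, C}
Component: {D, N}
Component: {B, E, F, G, H, I, J, K, L, O}

4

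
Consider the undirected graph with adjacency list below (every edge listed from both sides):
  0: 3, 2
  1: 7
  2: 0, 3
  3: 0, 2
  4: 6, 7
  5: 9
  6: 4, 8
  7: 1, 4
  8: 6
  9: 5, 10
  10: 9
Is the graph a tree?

No

The graph has 11 vertices and 9 edges.
It splits into 3 components, so it cannot be a tree.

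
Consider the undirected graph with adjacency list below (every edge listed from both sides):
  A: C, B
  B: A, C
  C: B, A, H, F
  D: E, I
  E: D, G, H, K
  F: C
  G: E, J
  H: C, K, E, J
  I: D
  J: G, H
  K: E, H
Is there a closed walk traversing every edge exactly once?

No

Degrees: A:2, B:2, C:4, D:2, E:4, F:1, G:2, H:4, I:1, J:2, K:2
F, I have odd degree; an Eulerian circuit needs every degree to be even, so none exists.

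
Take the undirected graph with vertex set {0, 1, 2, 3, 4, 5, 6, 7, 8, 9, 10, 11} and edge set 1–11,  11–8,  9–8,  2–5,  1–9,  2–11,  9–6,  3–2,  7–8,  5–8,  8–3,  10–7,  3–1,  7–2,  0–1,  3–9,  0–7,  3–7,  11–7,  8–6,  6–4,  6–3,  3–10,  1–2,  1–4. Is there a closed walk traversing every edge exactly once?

Degrees: 0:2, 1:6, 2:5, 3:7, 4:2, 5:2, 6:4, 7:6, 8:6, 9:4, 10:2, 11:4
Vertices with odd degree: 2, 3. An Eulerian circuit requires all degrees even.

No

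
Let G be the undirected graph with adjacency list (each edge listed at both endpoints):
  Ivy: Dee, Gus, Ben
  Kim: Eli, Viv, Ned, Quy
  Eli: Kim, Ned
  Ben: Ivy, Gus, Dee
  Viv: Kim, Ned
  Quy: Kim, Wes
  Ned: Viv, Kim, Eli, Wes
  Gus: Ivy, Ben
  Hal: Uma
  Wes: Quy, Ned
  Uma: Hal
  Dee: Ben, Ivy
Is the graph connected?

No

Component: {Hal, Uma}
Component: {Ivy, Ben, Gus, Dee}
Component: {Kim, Eli, Viv, Quy, Ned, Wes}
No edge joins these 3 groups, so the graph is disconnected.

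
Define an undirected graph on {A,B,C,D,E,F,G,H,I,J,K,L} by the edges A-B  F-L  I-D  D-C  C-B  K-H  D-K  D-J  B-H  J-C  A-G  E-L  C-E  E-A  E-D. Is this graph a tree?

No

|V| = 12, |E| = 15.
A tree on 12 vertices has exactly 11 edges; this graph has 15, so it contains a cycle and is not a tree.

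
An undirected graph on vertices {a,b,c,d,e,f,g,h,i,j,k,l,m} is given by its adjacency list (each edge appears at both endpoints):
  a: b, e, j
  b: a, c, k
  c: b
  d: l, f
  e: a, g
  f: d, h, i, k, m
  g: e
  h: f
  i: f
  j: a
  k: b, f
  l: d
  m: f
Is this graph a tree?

|V| = 13, |E| = 12.
It is connected with exactly 12 edges, hence acyclic — it is a tree.

Yes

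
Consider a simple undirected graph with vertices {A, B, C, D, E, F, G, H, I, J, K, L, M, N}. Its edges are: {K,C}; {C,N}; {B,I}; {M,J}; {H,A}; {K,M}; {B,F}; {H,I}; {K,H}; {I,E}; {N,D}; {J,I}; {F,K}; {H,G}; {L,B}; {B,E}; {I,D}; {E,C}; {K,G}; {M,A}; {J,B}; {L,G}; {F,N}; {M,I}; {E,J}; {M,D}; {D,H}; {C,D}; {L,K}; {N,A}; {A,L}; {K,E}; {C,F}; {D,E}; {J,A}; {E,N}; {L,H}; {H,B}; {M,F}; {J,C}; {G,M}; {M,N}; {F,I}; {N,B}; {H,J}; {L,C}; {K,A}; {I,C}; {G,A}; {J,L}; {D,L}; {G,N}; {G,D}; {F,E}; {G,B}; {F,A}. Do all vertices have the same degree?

Degrees: A:8, B:8, C:8, D:8, E:8, F:8, G:8, H:8, I:8, J:8, K:8, L:8, M:8, N:8
Every vertex has degree 8, so the graph is 8-regular.

Yes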